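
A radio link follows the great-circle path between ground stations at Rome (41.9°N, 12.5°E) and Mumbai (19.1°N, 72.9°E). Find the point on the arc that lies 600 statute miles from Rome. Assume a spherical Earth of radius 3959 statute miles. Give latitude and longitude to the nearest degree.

≈ 41°N, 24°E

The haversine formula gives a central angle δ ≈ 0.969 rad (55.5°) between the endpoints. The total great-circle distance is δ·R ≈ 0.969 × 3959 ≈ 3837 mi, so the target fraction is f = 600/3837 ≈ 0.156.
Interpolate at f ≈ 0.156 with slerp weights a = sin((1−f)δ)/sin δ ≈ 0.885, b = sin(fδ)/sin δ ≈ 0.183.
p = a·p₁ + b·p₂ ≈ (0.694, 0.308, 0.651); φ = arcsin(p_z) ≈ 40.61°, λ = atan2(p_y, p_x) ≈ 23.93°.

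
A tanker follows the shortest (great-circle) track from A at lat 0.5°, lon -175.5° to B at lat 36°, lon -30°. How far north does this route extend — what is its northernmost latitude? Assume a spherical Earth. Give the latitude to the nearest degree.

The great circle lies in the plane with unit normal n̂ = (p₁ × p₂)/|p₁ × p₂|.
Here n̂_z ≈ +0.611; the vertex latitude is φ_max = arccos|n̂_z| ≈ 52.3°.
Check via Clairaut: cos φ_max = |cos φ₁| · sin C = cos(0.5°)·sin(37.7°) ≈ 0.611, again giving ≈ 52.3°.

≈ 52°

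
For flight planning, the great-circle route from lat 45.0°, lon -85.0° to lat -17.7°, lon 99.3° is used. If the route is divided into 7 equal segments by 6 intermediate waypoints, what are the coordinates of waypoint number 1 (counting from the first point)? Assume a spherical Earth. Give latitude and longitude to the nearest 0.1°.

≈ lat 66.3°, lon -93.2°

Write both endpoints as unit vectors p₁, p₂ with components (cos φ cos λ, cos φ sin λ, sin φ).
The central angle between the endpoints is δ = arccos(p₁·p₂) ≈ 2.661 rad (152.5°).
Interpolate at f = 1/7 with slerp weights a = sin((1−f)δ)/sin δ ≈ 1.640, b = sin(fδ)/sin δ ≈ 0.803.
p = a·p₁ + b·p₂ ≈ (-0.022, -0.401, 0.916); φ = arcsin(p_z) ≈ 66.33°, λ = atan2(p_y, p_x) ≈ -93.21°.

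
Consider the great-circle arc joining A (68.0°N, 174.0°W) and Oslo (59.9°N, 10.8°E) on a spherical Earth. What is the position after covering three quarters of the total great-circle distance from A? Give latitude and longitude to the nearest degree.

Write both endpoints as unit vectors p₁, p₂ with components (cos φ cos λ, cos φ sin λ, sin φ).
The central angle between the endpoints is δ = arccos(p₁·p₂) ≈ 0.908 rad (52.1°).
Interpolate at f = 3/4 with slerp weights a = sin((1−f)δ)/sin δ ≈ 0.286, b = sin(fδ)/sin δ ≈ 0.799.
p = a·p₁ + b·p₂ ≈ (0.287, 0.064, 0.956); φ = arcsin(p_z) ≈ 72.90°, λ = atan2(p_y, p_x) ≈ 12.54°.

≈ (73°N, 13°E)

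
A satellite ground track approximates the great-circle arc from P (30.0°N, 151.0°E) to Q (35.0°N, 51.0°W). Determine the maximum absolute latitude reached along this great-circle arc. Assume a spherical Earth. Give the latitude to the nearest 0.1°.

The great circle lies in the plane with unit normal n̂ = (p₁ × p₂)/|p₁ × p₂|.
Here n̂_z ≈ +0.286; the vertex latitude is φ_max = arccos|n̂_z| ≈ 73.4°.
Check via Clairaut: cos φ_max = |cos φ₁| · sin C = cos(30.0°)·sin(19.3°) ≈ 0.286, again giving ≈ 73.4°.

≈ 73.4°N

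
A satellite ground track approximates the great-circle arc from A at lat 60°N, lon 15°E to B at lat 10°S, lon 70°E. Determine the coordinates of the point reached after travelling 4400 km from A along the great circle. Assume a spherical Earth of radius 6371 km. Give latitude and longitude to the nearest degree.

The haversine formula gives a central angle δ ≈ 1.438 rad (82.4°) between the endpoints. The total great-circle distance is δ·R ≈ 1.438 × 6371 ≈ 9164 km, so the target fraction is f = 4400/9164 ≈ 0.480.
Interpolate at f ≈ 0.480 with slerp weights a = sin((1−f)δ)/sin δ ≈ 0.686, b = sin(fδ)/sin δ ≈ 0.643.
p = a·p₁ + b·p₂ ≈ (0.548, 0.683, 0.482); φ = arcsin(p_z) ≈ 28.85°, λ = atan2(p_y, p_x) ≈ 51.29°.

≈ lat 29°N, lon 51°E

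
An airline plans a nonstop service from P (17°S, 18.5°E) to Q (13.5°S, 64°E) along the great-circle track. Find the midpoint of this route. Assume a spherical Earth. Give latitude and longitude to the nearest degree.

Convert each endpoint to a unit vector on the sphere (x = cos φ cos λ, y = cos φ sin λ, z = sin φ).
The central angle between the endpoints is δ = arccos(p₁·p₂) ≈ 0.767 rad (43.9°).
Interpolate at f = 1/2 with slerp weights a = sin((1−f)δ)/sin δ ≈ 0.539, b = sin(fδ)/sin δ ≈ 0.539.
p = a·p₁ + b·p₂ ≈ (0.719, 0.635, -0.284); φ = arcsin(p_z) ≈ -16.47°, λ = atan2(p_y, p_x) ≈ 41.45°.

≈ (16°S, 41°E)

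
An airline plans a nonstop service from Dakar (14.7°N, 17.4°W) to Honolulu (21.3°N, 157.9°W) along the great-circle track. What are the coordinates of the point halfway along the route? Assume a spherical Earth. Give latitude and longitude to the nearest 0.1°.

≈ 43.8°N, 84.7°W

From cos δ = sin φ₁ sin φ₂ + cos φ₁ cos φ₂ cos Δλ, the central angle is δ ≈ 2.218 rad (127.1°).
Interpolate at f = 1/2 with slerp weights a = sin((1−f)δ)/sin δ ≈ 1.123, b = sin(fδ)/sin δ ≈ 1.123.
p = a·p₁ + b·p₂ ≈ (0.067, -0.718, 0.693); φ = arcsin(p_z) ≈ 43.84°, λ = atan2(p_y, p_x) ≈ -84.66°.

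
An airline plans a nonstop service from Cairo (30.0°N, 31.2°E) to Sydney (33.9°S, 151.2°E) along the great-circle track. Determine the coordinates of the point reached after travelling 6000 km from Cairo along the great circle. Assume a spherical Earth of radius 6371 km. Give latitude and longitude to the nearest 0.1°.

Write both endpoints as unit vectors p₁, p₂ with components (cos φ cos λ, cos φ sin λ, sin φ).
The central angle between the endpoints is δ = arccos(p₁·p₂) ≈ 2.263 rad (129.7°). The total great-circle distance is δ·R ≈ 2.263 × 6371 ≈ 14418 km, so the target fraction is f = 6000/14418 ≈ 0.416.
Interpolate at f ≈ 0.416 with slerp weights a = sin((1−f)δ)/sin δ ≈ 1.259, b = sin(fδ)/sin δ ≈ 1.050.
p = a·p₁ + b·p₂ ≈ (0.168, 0.985, 0.044); φ = arcsin(p_z) ≈ 2.50°, λ = atan2(p_y, p_x) ≈ 80.29°.

≈ 2.5°N, 80.3°E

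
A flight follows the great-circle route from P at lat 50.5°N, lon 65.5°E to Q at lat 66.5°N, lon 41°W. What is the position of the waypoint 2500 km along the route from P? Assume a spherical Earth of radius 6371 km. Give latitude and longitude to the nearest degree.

≈ lat 68°N, lon 36°E

Write both endpoints as unit vectors p₁, p₂ with components (cos φ cos λ, cos φ sin λ, sin φ).
The central angle between the endpoints is δ = arccos(p₁·p₂) ≈ 0.882 rad (50.5°). The total great-circle distance is δ·R ≈ 0.882 × 6371 ≈ 5619 km, so the target fraction is f = 2500/5619 ≈ 0.445.
Interpolate at f ≈ 0.445 with slerp weights a = sin((1−f)δ)/sin δ ≈ 0.609, b = sin(fδ)/sin δ ≈ 0.495.
p = a·p₁ + b·p₂ ≈ (0.310, 0.223, 0.924); φ = arcsin(p_z) ≈ 67.56°, λ = atan2(p_y, p_x) ≈ 35.75°.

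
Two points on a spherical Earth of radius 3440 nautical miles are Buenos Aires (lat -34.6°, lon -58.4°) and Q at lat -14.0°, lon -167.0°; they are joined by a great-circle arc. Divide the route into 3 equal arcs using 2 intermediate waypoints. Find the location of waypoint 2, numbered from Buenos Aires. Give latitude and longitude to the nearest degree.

Write both endpoints as unit vectors p₁, p₂ with components (cos φ cos λ, cos φ sin λ, sin φ).
The central angle between the endpoints is δ = arccos(p₁·p₂) ≈ 1.688 rad (96.7°).
Interpolate at f = 2/3 with slerp weights a = sin((1−f)δ)/sin δ ≈ 0.537, b = sin(fδ)/sin δ ≈ 0.909.
p = a·p₁ + b·p₂ ≈ (-0.627, -0.575, -0.525); φ = arcsin(p_z) ≈ -31.67°, λ = atan2(p_y, p_x) ≈ -137.50°.

≈ lat -32°, lon -137°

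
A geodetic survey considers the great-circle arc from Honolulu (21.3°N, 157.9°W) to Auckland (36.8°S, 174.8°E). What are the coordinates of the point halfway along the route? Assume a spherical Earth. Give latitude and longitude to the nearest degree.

≈ 8°S, 170°W

Convert each endpoint to a unit vector on the sphere (x = cos φ cos λ, y = cos φ sin λ, z = sin φ).
The central angle between the endpoints is δ = arccos(p₁·p₂) ≈ 1.109 rad (63.6°).
Interpolate at f = 1/2 with slerp weights a = sin((1−f)δ)/sin δ ≈ 0.588, b = sin(fδ)/sin δ ≈ 0.588.
p = a·p₁ + b·p₂ ≈ (-0.977, -0.163, -0.139); φ = arcsin(p_z) ≈ -7.97°, λ = atan2(p_y, p_x) ≈ -170.50°.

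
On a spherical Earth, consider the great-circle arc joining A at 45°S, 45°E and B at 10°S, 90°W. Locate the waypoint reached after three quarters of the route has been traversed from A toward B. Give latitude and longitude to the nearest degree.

Convert each endpoint to a unit vector on the sphere (x = cos φ cos λ, y = cos φ sin λ, z = sin φ).
The central angle between the endpoints is δ = arccos(p₁·p₂) ≈ 1.949 rad (111.7°).
Interpolate at f = 3/4 with slerp weights a = sin((1−f)δ)/sin δ ≈ 0.504, b = sin(fδ)/sin δ ≈ 1.070.
p = a·p₁ + b·p₂ ≈ (0.252, -0.802, -0.542); φ = arcsin(p_z) ≈ -32.83°, λ = atan2(p_y, p_x) ≈ -72.55°.

≈ 33°S, 73°W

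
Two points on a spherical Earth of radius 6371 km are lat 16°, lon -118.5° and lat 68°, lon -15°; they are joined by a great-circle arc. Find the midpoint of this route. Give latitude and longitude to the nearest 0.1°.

≈ lat 51.8°, lon -95.9°

Write both endpoints as unit vectors p₁, p₂ with components (cos φ cos λ, cos φ sin λ, sin φ).
The central angle between the endpoints is δ = arccos(p₁·p₂) ≈ 1.398 rad (80.1°).
Interpolate at f = 1/2 with slerp weights a = sin((1−f)δ)/sin δ ≈ 0.653, b = sin(fδ)/sin δ ≈ 0.653.
p = a·p₁ + b·p₂ ≈ (-0.063, -0.615, 0.786); φ = arcsin(p_z) ≈ 51.80°, λ = atan2(p_y, p_x) ≈ -95.87°.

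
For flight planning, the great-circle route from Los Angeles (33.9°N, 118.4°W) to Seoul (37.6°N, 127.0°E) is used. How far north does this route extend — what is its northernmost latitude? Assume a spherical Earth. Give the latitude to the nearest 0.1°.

≈ 53.2°N

The great circle lies in the plane with unit normal n̂ = (p₁ × p₂)/|p₁ × p₂|.
Here n̂_z ≈ -0.599; the vertex latitude is φ_max = arccos|n̂_z| ≈ 53.2°.
Check via Clairaut: cos φ_max = |cos φ₁| · sin C = cos(33.9°)·sin(46.2°) ≈ 0.599, again giving ≈ 53.2°.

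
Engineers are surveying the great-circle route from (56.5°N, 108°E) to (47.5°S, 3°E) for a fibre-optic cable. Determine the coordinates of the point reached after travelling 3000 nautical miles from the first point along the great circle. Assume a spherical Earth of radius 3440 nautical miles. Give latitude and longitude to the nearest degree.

The haversine formula gives a central angle δ ≈ 2.362 rad (135.3°) between the endpoints. The total great-circle distance is δ·R ≈ 2.362 × 3440 ≈ 8126 nmi, so the target fraction is f = 3000/8126 ≈ 0.369.
Interpolate at f ≈ 0.369 with slerp weights a = sin((1−f)δ)/sin δ ≈ 1.418, b = sin(fδ)/sin δ ≈ 1.089.
p = a·p₁ + b·p₂ ≈ (0.493, 0.783, 0.379); φ = arcsin(p_z) ≈ 22.30°, λ = atan2(p_y, p_x) ≈ 57.80°.

≈ (22°N, 58°E)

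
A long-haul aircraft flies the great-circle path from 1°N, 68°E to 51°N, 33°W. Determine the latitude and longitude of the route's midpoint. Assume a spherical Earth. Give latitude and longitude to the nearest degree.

Convert each endpoint to a unit vector on the sphere (x = cos φ cos λ, y = cos φ sin λ, z = sin φ).
The central angle between the endpoints is δ = arccos(p₁·p₂) ≈ 1.677 rad (96.1°).
Interpolate at f = 1/2 with slerp weights a = sin((1−f)δ)/sin δ ≈ 0.748, b = sin(fδ)/sin δ ≈ 0.748.
p = a·p₁ + b·p₂ ≈ (0.675, 0.437, 0.594); φ = arcsin(p_z) ≈ 36.47°, λ = atan2(p_y, p_x) ≈ 32.92°.

≈ 36°N, 33°E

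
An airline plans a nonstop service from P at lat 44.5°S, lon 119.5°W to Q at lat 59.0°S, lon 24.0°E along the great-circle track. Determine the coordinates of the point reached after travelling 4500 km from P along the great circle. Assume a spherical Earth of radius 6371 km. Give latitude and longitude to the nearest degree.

≈ lat 76°S, lon 58°W

The haversine formula gives a central angle δ ≈ 1.260 rad (72.2°) between the endpoints. The total great-circle distance is δ·R ≈ 1.260 × 6371 ≈ 8030 km, so the target fraction is f = 4500/8030 ≈ 0.560.
Interpolate at f ≈ 0.560 with slerp weights a = sin((1−f)δ)/sin δ ≈ 0.553, b = sin(fδ)/sin δ ≈ 0.682.
p = a·p₁ + b·p₂ ≈ (0.127, -0.200, -0.972); φ = arcsin(p_z) ≈ -76.30°, λ = atan2(p_y, p_x) ≈ -57.68°.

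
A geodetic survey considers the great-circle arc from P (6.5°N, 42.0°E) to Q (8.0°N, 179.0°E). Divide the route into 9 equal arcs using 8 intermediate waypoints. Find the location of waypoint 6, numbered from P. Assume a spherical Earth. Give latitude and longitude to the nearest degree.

≈ (18°N, 134°E)

Write both endpoints as unit vectors p₁, p₂ with components (cos φ cos λ, cos φ sin λ, sin φ).
The central angle between the endpoints is δ = arccos(p₁·p₂) ≈ 2.352 rad (134.7°).
Interpolate at f = 6/9 with slerp weights a = sin((1−f)δ)/sin δ ≈ 0.994, b = sin(fδ)/sin δ ≈ 1.408.
p = a·p₁ + b·p₂ ≈ (-0.660, 0.685, 0.308); φ = arcsin(p_z) ≈ 17.96°, λ = atan2(p_y, p_x) ≈ 133.93°.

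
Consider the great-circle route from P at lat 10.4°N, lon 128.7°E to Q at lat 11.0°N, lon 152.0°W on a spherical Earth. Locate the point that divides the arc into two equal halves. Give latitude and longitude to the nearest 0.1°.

From cos δ = sin φ₁ sin φ₂ + cos φ₁ cos φ₂ cos Δλ, the central angle is δ ≈ 1.355 rad (77.7°).
Interpolate at f = 1/2 with slerp weights a = sin((1−f)δ)/sin δ ≈ 0.642, b = sin(fδ)/sin δ ≈ 0.642.
p = a·p₁ + b·p₂ ≈ (-0.951, 0.197, 0.238); φ = arcsin(p_z) ≈ 13.79°, λ = atan2(p_y, p_x) ≈ 168.30°.

≈ lat 13.8°N, lon 168.3°E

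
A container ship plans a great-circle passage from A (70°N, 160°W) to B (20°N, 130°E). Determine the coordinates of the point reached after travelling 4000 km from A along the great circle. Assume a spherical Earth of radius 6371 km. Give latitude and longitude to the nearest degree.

≈ (46°N, 144°E)

Write both endpoints as unit vectors p₁, p₂ with components (cos φ cos λ, cos φ sin λ, sin φ).
The central angle between the endpoints is δ = arccos(p₁·p₂) ≈ 1.125 rad (64.4°). The total great-circle distance is δ·R ≈ 1.125 × 6371 ≈ 7166 km, so the target fraction is f = 4000/7166 ≈ 0.558.
Interpolate at f ≈ 0.558 with slerp weights a = sin((1−f)δ)/sin δ ≈ 0.528, b = sin(fδ)/sin δ ≈ 0.651.
p = a·p₁ + b·p₂ ≈ (-0.563, 0.407, 0.719); φ = arcsin(p_z) ≈ 46.00°, λ = atan2(p_y, p_x) ≈ 144.15°.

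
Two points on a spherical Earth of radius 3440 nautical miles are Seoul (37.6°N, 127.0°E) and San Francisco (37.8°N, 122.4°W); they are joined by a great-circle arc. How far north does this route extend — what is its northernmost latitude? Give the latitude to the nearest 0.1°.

The great circle lies in the plane with unit normal n̂ = (p₁ × p₂)/|p₁ × p₂|.
Here n̂_z ≈ +0.593; the vertex latitude is φ_max = arccos|n̂_z| ≈ 53.6°.
Check via Clairaut: cos φ_max = |cos φ₁| · sin C = cos(37.6°)·sin(48.5°) ≈ 0.593, again giving ≈ 53.6°.

≈ 53.6°N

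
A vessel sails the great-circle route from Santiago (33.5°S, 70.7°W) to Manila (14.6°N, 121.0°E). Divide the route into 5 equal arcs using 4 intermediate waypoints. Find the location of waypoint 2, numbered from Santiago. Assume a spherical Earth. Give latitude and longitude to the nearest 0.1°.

Convert each endpoint to a unit vector on the sphere (x = cos φ cos λ, y = cos φ sin λ, z = sin φ).
The central angle between the endpoints is δ = arccos(p₁·p₂) ≈ 2.763 rad (158.3°).
Interpolate at f = 2/5 with slerp weights a = sin((1−f)δ)/sin δ ≈ 2.698, b = sin(fδ)/sin δ ≈ 2.420.
p = a·p₁ + b·p₂ ≈ (-0.463, -0.116, -0.879); φ = arcsin(p_z) ≈ -61.52°, λ = atan2(p_y, p_x) ≈ -165.94°.

≈ 61.5°S, 165.9°W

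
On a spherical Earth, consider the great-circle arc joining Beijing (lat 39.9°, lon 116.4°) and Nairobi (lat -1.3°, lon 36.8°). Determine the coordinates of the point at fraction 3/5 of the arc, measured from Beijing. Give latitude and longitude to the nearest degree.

≈ lat 20°, lon 63°

From cos δ = sin φ₁ sin φ₂ + cos φ₁ cos φ₂ cos Δλ, the central angle is δ ≈ 1.447 rad (82.9°).
Interpolate at f = 3/5 with slerp weights a = sin((1−f)δ)/sin δ ≈ 0.551, b = sin(fδ)/sin δ ≈ 0.769.
p = a·p₁ + b·p₂ ≈ (0.428, 0.839, 0.336); φ = arcsin(p_z) ≈ 19.64°, λ = atan2(p_y, p_x) ≈ 63.00°.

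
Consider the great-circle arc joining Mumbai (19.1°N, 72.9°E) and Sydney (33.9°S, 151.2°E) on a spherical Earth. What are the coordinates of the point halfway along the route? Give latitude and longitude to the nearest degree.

≈ (9°S, 109°E)

Write both endpoints as unit vectors p₁, p₂ with components (cos φ cos λ, cos φ sin λ, sin φ).
The central angle between the endpoints is δ = arccos(p₁·p₂) ≈ 1.594 rad (91.3°).
Interpolate at f = 1/2 with slerp weights a = sin((1−f)δ)/sin δ ≈ 0.716, b = sin(fδ)/sin δ ≈ 0.716.
p = a·p₁ + b·p₂ ≈ (-0.322, 0.932, -0.165); φ = arcsin(p_z) ≈ -9.49°, λ = atan2(p_y, p_x) ≈ 109.03°.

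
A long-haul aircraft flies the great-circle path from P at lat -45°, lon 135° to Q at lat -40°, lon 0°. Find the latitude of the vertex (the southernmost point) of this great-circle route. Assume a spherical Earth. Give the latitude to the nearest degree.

The great circle lies in the plane with unit normal n̂ = (p₁ × p₂)/|p₁ × p₂|.
Here n̂_z ≈ -0.384; the vertex latitude is φ_max = arccos|n̂_z| ≈ 67.4°.

≈ -67°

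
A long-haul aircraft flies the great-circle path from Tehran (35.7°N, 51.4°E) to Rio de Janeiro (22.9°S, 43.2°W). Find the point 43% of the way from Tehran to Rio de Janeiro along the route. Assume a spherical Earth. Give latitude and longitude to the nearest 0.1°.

≈ (13.9°N, 6.3°E)

Write both endpoints as unit vectors p₁, p₂ with components (cos φ cos λ, cos φ sin λ, sin φ).
The central angle between the endpoints is δ = arccos(p₁·p₂) ≈ 1.862 rad (106.7°).
Interpolate at f = 0.43 with slerp weights a = sin((1−f)δ)/sin δ ≈ 0.911, b = sin(fδ)/sin δ ≈ 0.749.
p = a·p₁ + b·p₂ ≈ (0.965, 0.106, 0.240); φ = arcsin(p_z) ≈ 13.90°, λ = atan2(p_y, p_x) ≈ 6.26°.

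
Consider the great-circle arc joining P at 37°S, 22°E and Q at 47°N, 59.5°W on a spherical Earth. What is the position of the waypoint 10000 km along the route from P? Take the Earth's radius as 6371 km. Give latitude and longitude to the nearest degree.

From cos δ = sin φ₁ sin φ₂ + cos φ₁ cos φ₂ cos Δλ, the central angle is δ ≈ 1.939 rad (111.1°). The total great-circle distance is δ·R ≈ 1.939 × 6371 ≈ 12351 km, so the target fraction is f = 10000/12351 ≈ 0.810.
Interpolate at f ≈ 0.810 with slerp weights a = sin((1−f)δ)/sin δ ≈ 0.387, b = sin(fδ)/sin δ ≈ 1.072.
p = a·p₁ + b·p₂ ≈ (0.657, -0.514, 0.551); φ = arcsin(p_z) ≈ 33.44°, λ = atan2(p_y, p_x) ≈ -38.03°.

≈ 33°N, 38°W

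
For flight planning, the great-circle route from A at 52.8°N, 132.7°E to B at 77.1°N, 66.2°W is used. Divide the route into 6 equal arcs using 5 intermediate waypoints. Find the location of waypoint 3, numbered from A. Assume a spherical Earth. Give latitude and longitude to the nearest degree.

≈ 77°N, 143°E

Write both endpoints as unit vectors p₁, p₂ with components (cos φ cos λ, cos φ sin λ, sin φ).
The central angle between the endpoints is δ = arccos(p₁·p₂) ≈ 0.865 rad (49.6°).
Interpolate at f = 3/6 with slerp weights a = sin((1−f)δ)/sin δ ≈ 0.551, b = sin(fδ)/sin δ ≈ 0.551.
p = a·p₁ + b·p₂ ≈ (-0.176, 0.132, 0.975); φ = arcsin(p_z) ≈ 77.28°, λ = atan2(p_y, p_x) ≈ 143.12°.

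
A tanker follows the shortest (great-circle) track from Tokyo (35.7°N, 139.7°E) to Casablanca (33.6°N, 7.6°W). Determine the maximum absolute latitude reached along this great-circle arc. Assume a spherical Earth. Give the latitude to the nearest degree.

≈ 68°N

The great circle lies in the plane with unit normal n̂ = (p₁ × p₂)/|p₁ × p₂|.
Here n̂_z ≈ -0.377; the vertex latitude is φ_max = arccos|n̂_z| ≈ 67.9°.
Check via Clairaut: cos φ_max = |cos φ₁| · sin C = cos(35.7°)·sin(27.7°) ≈ 0.377, again giving ≈ 67.9°.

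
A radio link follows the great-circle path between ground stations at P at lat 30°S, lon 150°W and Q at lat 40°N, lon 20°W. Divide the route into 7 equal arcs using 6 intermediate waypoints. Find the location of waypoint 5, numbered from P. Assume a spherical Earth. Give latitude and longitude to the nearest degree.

Convert each endpoint to a unit vector on the sphere (x = cos φ cos λ, y = cos φ sin λ, z = sin φ).
The central angle between the endpoints is δ = arccos(p₁·p₂) ≈ 2.416 rad (138.4°).
Interpolate at f = 5/7 with slerp weights a = sin((1−f)δ)/sin δ ≈ 0.959, b = sin(fδ)/sin δ ≈ 1.488.
p = a·p₁ + b·p₂ ≈ (0.352, -0.805, 0.477); φ = arcsin(p_z) ≈ 28.50°, λ = atan2(p_y, p_x) ≈ -66.38°.

≈ lat 29°N, lon 66°W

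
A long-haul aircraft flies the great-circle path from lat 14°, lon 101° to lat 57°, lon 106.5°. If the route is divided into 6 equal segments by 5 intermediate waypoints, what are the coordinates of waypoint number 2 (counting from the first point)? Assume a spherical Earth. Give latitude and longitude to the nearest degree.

Convert each endpoint to a unit vector on the sphere (x = cos φ cos λ, y = cos φ sin λ, z = sin φ).
The central angle between the endpoints is δ = arccos(p₁·p₂) ≈ 0.754 rad (43.2°).
Interpolate at f = 2/6 with slerp weights a = sin((1−f)δ)/sin δ ≈ 0.704, b = sin(fδ)/sin δ ≈ 0.363.
p = a·p₁ + b·p₂ ≈ (-0.186, 0.860, 0.475); φ = arcsin(p_z) ≈ 28.36°, λ = atan2(p_y, p_x) ≈ 102.23°.

≈ lat 28°, lon 102°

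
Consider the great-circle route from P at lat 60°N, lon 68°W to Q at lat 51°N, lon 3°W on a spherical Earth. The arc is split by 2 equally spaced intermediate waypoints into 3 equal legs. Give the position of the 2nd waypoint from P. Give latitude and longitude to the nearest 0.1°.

Convert each endpoint to a unit vector on the sphere (x = cos φ cos λ, y = cos φ sin λ, z = sin φ).
The central angle between the endpoints is δ = arccos(p₁·p₂) ≈ 0.633 rad (36.3°).
Interpolate at f = 2/3 with slerp weights a = sin((1−f)δ)/sin δ ≈ 0.354, b = sin(fδ)/sin δ ≈ 0.692.
p = a·p₁ + b·p₂ ≈ (0.501, -0.187, 0.845); φ = arcsin(p_z) ≈ 57.64°, λ = atan2(p_y, p_x) ≈ -20.45°.

≈ lat 57.6°N, lon 20.4°W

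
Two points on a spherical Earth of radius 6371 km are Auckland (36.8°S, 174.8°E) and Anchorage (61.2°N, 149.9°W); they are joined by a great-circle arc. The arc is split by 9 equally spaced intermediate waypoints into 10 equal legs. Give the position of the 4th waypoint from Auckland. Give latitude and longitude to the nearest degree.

≈ 3°N, 174°W

Convert each endpoint to a unit vector on the sphere (x = cos φ cos λ, y = cos φ sin λ, z = sin φ).
The central angle between the endpoints is δ = arccos(p₁·p₂) ≈ 1.782 rad (102.1°).
Interpolate at f = 4/10 with slerp weights a = sin((1−f)δ)/sin δ ≈ 0.897, b = sin(fδ)/sin δ ≈ 0.669.
p = a·p₁ + b·p₂ ≈ (-0.994, -0.097, 0.049); φ = arcsin(p_z) ≈ 2.81°, λ = atan2(p_y, p_x) ≈ -174.45°.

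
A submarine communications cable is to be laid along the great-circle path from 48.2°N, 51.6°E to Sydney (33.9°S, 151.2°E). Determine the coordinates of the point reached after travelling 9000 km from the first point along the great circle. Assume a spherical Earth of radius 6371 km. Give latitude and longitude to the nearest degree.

Convert each endpoint to a unit vector on the sphere (x = cos φ cos λ, y = cos φ sin λ, z = sin φ).
The central angle between the endpoints is δ = arccos(p₁·p₂) ≈ 2.104 rad (120.5°). The total great-circle distance is δ·R ≈ 2.104 × 6371 ≈ 13403 km, so the target fraction is f = 9000/13403 ≈ 0.672.
Interpolate at f ≈ 0.672 with slerp weights a = sin((1−f)δ)/sin δ ≈ 0.740, b = sin(fδ)/sin δ ≈ 1.147.
p = a·p₁ + b·p₂ ≈ (-0.528, 0.845, -0.088); φ = arcsin(p_z) ≈ -5.04°, λ = atan2(p_y, p_x) ≈ 121.98°.

≈ 5°S, 122°E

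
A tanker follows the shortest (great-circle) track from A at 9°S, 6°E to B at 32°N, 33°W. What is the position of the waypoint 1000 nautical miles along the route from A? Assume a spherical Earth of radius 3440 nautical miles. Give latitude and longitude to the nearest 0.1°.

Convert each endpoint to a unit vector on the sphere (x = cos φ cos λ, y = cos φ sin λ, z = sin φ).
The central angle between the endpoints is δ = arccos(p₁·p₂) ≈ 0.967 rad (55.4°). The total great-circle distance is δ·R ≈ 0.967 × 3440 ≈ 3325 nmi, so the target fraction is f = 1000/3325 ≈ 0.301.
Interpolate at f ≈ 0.301 with slerp weights a = sin((1−f)δ)/sin δ ≈ 0.760, b = sin(fδ)/sin δ ≈ 0.348.
p = a·p₁ + b·p₂ ≈ (0.994, -0.082, 0.066); φ = arcsin(p_z) ≈ 3.76°, λ = atan2(p_y, p_x) ≈ -4.74°.

≈ 3.8°N, 4.7°W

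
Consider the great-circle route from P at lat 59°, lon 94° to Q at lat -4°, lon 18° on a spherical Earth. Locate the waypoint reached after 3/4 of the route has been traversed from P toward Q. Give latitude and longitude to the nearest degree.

Write both endpoints as unit vectors p₁, p₂ with components (cos φ cos λ, cos φ sin λ, sin φ).
The central angle between the endpoints is δ = arccos(p₁·p₂) ≈ 1.506 rad (86.3°).
Interpolate at f = 3/4 with slerp weights a = sin((1−f)δ)/sin δ ≈ 0.368, b = sin(fδ)/sin δ ≈ 0.906.
p = a·p₁ + b·p₂ ≈ (0.846, 0.469, 0.253); φ = arcsin(p_z) ≈ 14.63°, λ = atan2(p_y, p_x) ≈ 28.97°.

≈ lat 15°, lon 29°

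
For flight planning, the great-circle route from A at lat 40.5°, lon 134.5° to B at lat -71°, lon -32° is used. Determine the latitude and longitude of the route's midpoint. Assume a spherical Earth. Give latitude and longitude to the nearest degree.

Convert each endpoint to a unit vector on the sphere (x = cos φ cos λ, y = cos φ sin λ, z = sin φ).
The central angle between the endpoints is δ = arccos(p₁·p₂) ≈ 2.596 rad (148.7°).
Interpolate at f = 1/2 with slerp weights a = sin((1−f)δ)/sin δ ≈ 1.856, b = sin(fδ)/sin δ ≈ 1.856.
p = a·p₁ + b·p₂ ≈ (-0.477, 0.686, -0.549); φ = arcsin(p_z) ≈ -33.33°, λ = atan2(p_y, p_x) ≈ 124.78°.

≈ lat -33°, lon 125°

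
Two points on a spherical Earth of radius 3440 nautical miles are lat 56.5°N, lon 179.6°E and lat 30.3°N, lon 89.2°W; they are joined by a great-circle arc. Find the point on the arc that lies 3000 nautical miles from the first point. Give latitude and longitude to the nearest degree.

The haversine formula gives a central angle δ ≈ 1.148 rad (65.7°) between the endpoints. The total great-circle distance is δ·R ≈ 1.148 × 3440 ≈ 3948 nmi, so the target fraction is f = 3000/3948 ≈ 0.760.
Interpolate at f ≈ 0.760 with slerp weights a = sin((1−f)δ)/sin δ ≈ 0.298, b = sin(fδ)/sin δ ≈ 0.840.
p = a·p₁ + b·p₂ ≈ (-0.155, -0.724, 0.672); φ = arcsin(p_z) ≈ 42.26°, λ = atan2(p_y, p_x) ≈ -102.05°.

≈ lat 42°N, lon 102°W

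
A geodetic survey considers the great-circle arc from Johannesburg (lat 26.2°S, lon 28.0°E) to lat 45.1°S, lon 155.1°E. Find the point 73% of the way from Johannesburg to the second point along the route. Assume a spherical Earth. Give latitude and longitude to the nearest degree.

≈ lat 58°S, lon 119°E

Convert each endpoint to a unit vector on the sphere (x = cos φ cos λ, y = cos φ sin λ, z = sin φ).
The central angle between the endpoints is δ = arccos(p₁·p₂) ≈ 1.640 rad (94.0°).
Interpolate at f = 0.73 with slerp weights a = sin((1−f)δ)/sin δ ≈ 0.430, b = sin(fδ)/sin δ ≈ 0.933.
p = a·p₁ + b·p₂ ≈ (-0.257, 0.458, -0.851); φ = arcsin(p_z) ≈ -58.29°, λ = atan2(p_y, p_x) ≈ 119.31°.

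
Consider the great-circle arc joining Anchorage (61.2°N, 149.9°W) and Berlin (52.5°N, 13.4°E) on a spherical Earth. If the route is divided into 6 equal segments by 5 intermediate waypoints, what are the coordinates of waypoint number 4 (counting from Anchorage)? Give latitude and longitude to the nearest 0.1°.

≈ (73.8°N, 1.7°E)

Write both endpoints as unit vectors p₁, p₂ with components (cos φ cos λ, cos φ sin λ, sin φ).
The central angle between the endpoints is δ = arccos(p₁·p₂) ≈ 1.144 rad (65.5°).
Interpolate at f = 4/6 with slerp weights a = sin((1−f)δ)/sin δ ≈ 0.409, b = sin(fδ)/sin δ ≈ 0.759.
p = a·p₁ + b·p₂ ≈ (0.279, 0.008, 0.960); φ = arcsin(p_z) ≈ 73.79°, λ = atan2(p_y, p_x) ≈ 1.70°.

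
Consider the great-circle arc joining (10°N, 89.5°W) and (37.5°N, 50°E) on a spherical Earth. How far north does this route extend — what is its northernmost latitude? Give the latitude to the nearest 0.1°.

The great circle lies in the plane with unit normal n̂ = (p₁ × p₂)/|p₁ × p₂|.
Here n̂_z ≈ +0.581; the vertex latitude is φ_max = arccos|n̂_z| ≈ 54.4°.
Check via Clairaut: cos φ_max = |cos φ₁| · sin C = cos(10.0°)·sin(36.2°) ≈ 0.581, again giving ≈ 54.4°.

≈ 54.4°N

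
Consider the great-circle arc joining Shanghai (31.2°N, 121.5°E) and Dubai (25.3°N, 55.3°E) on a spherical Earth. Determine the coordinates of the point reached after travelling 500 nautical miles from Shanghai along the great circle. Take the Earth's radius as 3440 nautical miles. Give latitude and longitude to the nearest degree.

Convert each endpoint to a unit vector on the sphere (x = cos φ cos λ, y = cos φ sin λ, z = sin φ).
The central angle between the endpoints is δ = arccos(p₁·p₂) ≈ 1.008 rad (57.8°). The total great-circle distance is δ·R ≈ 1.008 × 3440 ≈ 3468 nmi, so the target fraction is f = 500/3468 ≈ 0.144.
Interpolate at f ≈ 0.144 with slerp weights a = sin((1−f)δ)/sin δ ≈ 0.898, b = sin(fδ)/sin δ ≈ 0.171.
p = a·p₁ + b·p₂ ≈ (-0.313, 0.782, 0.538); φ = arcsin(p_z) ≈ 32.58°, λ = atan2(p_y, p_x) ≈ 111.82°.

≈ (33°N, 112°E)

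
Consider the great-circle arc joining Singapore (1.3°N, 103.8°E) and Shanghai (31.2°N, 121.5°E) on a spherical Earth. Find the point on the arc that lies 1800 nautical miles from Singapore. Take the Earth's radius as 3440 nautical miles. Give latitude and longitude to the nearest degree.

Convert each endpoint to a unit vector on the sphere (x = cos φ cos λ, y = cos φ sin λ, z = sin φ).
The central angle between the endpoints is δ = arccos(p₁·p₂) ≈ 0.598 rad (34.3°). The total great-circle distance is δ·R ≈ 0.598 × 3440 ≈ 2057 nmi, so the target fraction is f = 1800/2057 ≈ 0.875.
Interpolate at f ≈ 0.875 with slerp weights a = sin((1−f)δ)/sin δ ≈ 0.133, b = sin(fδ)/sin δ ≈ 0.887.
p = a·p₁ + b·p₂ ≈ (-0.428, 0.776, 0.463); φ = arcsin(p_z) ≈ 27.56°, λ = atan2(p_y, p_x) ≈ 118.89°.

≈ 28°N, 119°E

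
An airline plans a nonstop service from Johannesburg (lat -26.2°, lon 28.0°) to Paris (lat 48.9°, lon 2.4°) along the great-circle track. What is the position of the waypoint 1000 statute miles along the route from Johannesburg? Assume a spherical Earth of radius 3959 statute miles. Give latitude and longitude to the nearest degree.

The haversine formula gives a central angle δ ≈ 1.370 rad (78.5°) between the endpoints. The total great-circle distance is δ·R ≈ 1.370 × 3959 ≈ 5425 mi, so the target fraction is f = 1000/5425 ≈ 0.184.
Interpolate at f ≈ 0.184 with slerp weights a = sin((1−f)δ)/sin δ ≈ 0.917, b = sin(fδ)/sin δ ≈ 0.255.
p = a·p₁ + b·p₂ ≈ (0.894, 0.393, -0.213); φ = arcsin(p_z) ≈ -12.29°, λ = atan2(p_y, p_x) ≈ 23.75°.

≈ lat -12°, lon 24°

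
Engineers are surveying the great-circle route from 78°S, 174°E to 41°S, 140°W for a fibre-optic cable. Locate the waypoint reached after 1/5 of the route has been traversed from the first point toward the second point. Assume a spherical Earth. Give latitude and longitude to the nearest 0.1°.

≈ 72.0°S, 163.5°W

Convert each endpoint to a unit vector on the sphere (x = cos φ cos λ, y = cos φ sin λ, z = sin φ).
The central angle between the endpoints is δ = arccos(p₁·p₂) ≈ 0.722 rad (41.3°).
Interpolate at f = 1/5 with slerp weights a = sin((1−f)δ)/sin δ ≈ 0.826, b = sin(fδ)/sin δ ≈ 0.218.
p = a·p₁ + b·p₂ ≈ (-0.297, -0.088, -0.951); φ = arcsin(p_z) ≈ -71.98°, λ = atan2(p_y, p_x) ≈ -163.54°.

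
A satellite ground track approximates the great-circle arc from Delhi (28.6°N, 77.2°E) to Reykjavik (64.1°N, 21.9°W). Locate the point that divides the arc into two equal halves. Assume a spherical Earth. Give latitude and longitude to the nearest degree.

≈ 56°N, 49°E

Write both endpoints as unit vectors p₁, p₂ with components (cos φ cos λ, cos φ sin λ, sin φ).
The central angle between the endpoints is δ = arccos(p₁·p₂) ≈ 1.192 rad (68.3°).
Interpolate at f = 1/2 with slerp weights a = sin((1−f)δ)/sin δ ≈ 0.604, b = sin(fδ)/sin δ ≈ 0.604.
p = a·p₁ + b·p₂ ≈ (0.362, 0.419, 0.833); φ = arcsin(p_z) ≈ 56.37°, λ = atan2(p_y, p_x) ≈ 49.13°.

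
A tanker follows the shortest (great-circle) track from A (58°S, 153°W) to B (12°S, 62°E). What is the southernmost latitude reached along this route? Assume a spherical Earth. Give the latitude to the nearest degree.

≈ 72°S

The great circle lies in the plane with unit normal n̂ = (p₁ × p₂)/|p₁ × p₂|.
Here n̂_z ≈ -0.307; the vertex latitude is φ_max = arccos|n̂_z| ≈ 72.1°.
Check via Clairaut: cos φ_max = |cos φ₁| · sin C = cos(58.0°)·sin(144.6°) ≈ 0.307, again giving ≈ 72.1°.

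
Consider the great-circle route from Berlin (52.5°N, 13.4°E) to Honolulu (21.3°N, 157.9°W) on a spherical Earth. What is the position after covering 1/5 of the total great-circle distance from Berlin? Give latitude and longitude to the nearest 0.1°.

≈ 73.2°N, 2.9°E

Convert each endpoint to a unit vector on the sphere (x = cos φ cos λ, y = cos φ sin λ, z = sin φ).
The central angle between the endpoints is δ = arccos(p₁·p₂) ≈ 1.847 rad (105.8°).
Interpolate at f = 1/5 with slerp weights a = sin((1−f)δ)/sin δ ≈ 1.035, b = sin(fδ)/sin δ ≈ 0.375.
p = a·p₁ + b·p₂ ≈ (0.289, 0.014, 0.957); φ = arcsin(p_z) ≈ 73.19°, λ = atan2(p_y, p_x) ≈ 2.87°.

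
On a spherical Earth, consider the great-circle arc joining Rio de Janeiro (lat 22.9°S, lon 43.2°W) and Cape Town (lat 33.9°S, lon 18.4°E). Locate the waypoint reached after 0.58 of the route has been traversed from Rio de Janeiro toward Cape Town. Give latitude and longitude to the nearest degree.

≈ lat 33°S, lon 9°W

Convert each endpoint to a unit vector on the sphere (x = cos φ cos λ, y = cos φ sin λ, z = sin φ).
The central angle between the endpoints is δ = arccos(p₁·p₂) ≈ 0.951 rad (54.5°).
Interpolate at f = 0.58 with slerp weights a = sin((1−f)δ)/sin δ ≈ 0.478, b = sin(fδ)/sin δ ≈ 0.644.
p = a·p₁ + b·p₂ ≈ (0.828, -0.133, -0.545); φ = arcsin(p_z) ≈ -33.02°, λ = atan2(p_y, p_x) ≈ -9.10°.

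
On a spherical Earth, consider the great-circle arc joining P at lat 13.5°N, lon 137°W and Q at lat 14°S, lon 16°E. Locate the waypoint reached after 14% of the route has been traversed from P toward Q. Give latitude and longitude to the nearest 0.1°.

Write both endpoints as unit vectors p₁, p₂ with components (cos φ cos λ, cos φ sin λ, sin φ).
The central angle between the endpoints is δ = arccos(p₁·p₂) ≈ 2.684 rad (153.8°).
Interpolate at f = 0.14 with slerp weights a = sin((1−f)δ)/sin δ ≈ 1.675, b = sin(fδ)/sin δ ≈ 0.831.
p = a·p₁ + b·p₂ ≈ (-0.417, -0.889, 0.190); φ = arcsin(p_z) ≈ 10.96°, λ = atan2(p_y, p_x) ≈ -115.12°.

≈ lat 11.0°N, lon 115.1°W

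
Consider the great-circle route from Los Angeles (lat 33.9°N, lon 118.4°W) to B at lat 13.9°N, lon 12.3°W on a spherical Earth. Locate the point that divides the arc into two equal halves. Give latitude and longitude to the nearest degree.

Convert each endpoint to a unit vector on the sphere (x = cos φ cos λ, y = cos φ sin λ, z = sin φ).
The central angle between the endpoints is δ = arccos(p₁·p₂) ≈ 1.660 rad (95.1°).
Interpolate at f = 1/2 with slerp weights a = sin((1−f)δ)/sin δ ≈ 0.741, b = sin(fδ)/sin δ ≈ 0.741.
p = a·p₁ + b·p₂ ≈ (0.410, -0.694, 0.591); φ = arcsin(p_z) ≈ 36.25°, λ = atan2(p_y, p_x) ≈ -59.42°.

≈ lat 36°N, lon 59°W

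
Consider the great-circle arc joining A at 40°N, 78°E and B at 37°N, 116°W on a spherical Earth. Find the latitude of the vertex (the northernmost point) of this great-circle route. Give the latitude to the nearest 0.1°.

≈ 81.3°N

The great circle lies in the plane with unit normal n̂ = (p₁ × p₂)/|p₁ × p₂|.
Here n̂_z ≈ +0.151; the vertex latitude is φ_max = arccos|n̂_z| ≈ 81.3°.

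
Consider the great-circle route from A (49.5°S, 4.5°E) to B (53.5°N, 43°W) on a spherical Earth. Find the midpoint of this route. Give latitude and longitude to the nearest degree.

≈ (2°N, 18°W)

From cos δ = sin φ₁ sin φ₂ + cos φ₁ cos φ₂ cos Δλ, the central angle is δ ≈ 1.929 rad (110.5°).
Interpolate at f = 1/2 with slerp weights a = sin((1−f)δ)/sin δ ≈ 0.877, b = sin(fδ)/sin δ ≈ 0.877.
p = a·p₁ + b·p₂ ≈ (0.950, -0.311, 0.038); φ = arcsin(p_z) ≈ 2.18°, λ = atan2(p_y, p_x) ≈ -18.14°.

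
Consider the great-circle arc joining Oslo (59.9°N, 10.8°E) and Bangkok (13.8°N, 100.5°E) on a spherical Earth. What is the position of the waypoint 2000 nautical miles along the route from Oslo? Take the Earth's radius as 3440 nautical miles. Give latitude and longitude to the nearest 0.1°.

From cos δ = sin φ₁ sin φ₂ + cos φ₁ cos φ₂ cos Δλ, the central angle is δ ≈ 1.360 rad (77.9°). The total great-circle distance is δ·R ≈ 1.360 × 3440 ≈ 4680 nmi, so the target fraction is f = 2000/4680 ≈ 0.427.
Interpolate at f ≈ 0.427 with slerp weights a = sin((1−f)δ)/sin δ ≈ 0.718, b = sin(fδ)/sin δ ≈ 0.562.
p = a·p₁ + b·p₂ ≈ (0.255, 0.604, 0.755); φ = arcsin(p_z) ≈ 49.07°, λ = atan2(p_y, p_x) ≈ 67.14°.

≈ (49.1°N, 67.1°E)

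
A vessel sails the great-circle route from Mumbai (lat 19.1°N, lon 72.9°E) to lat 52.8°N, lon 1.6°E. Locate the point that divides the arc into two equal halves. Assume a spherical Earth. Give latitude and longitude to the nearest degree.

≈ lat 41°N, lon 46°E

The haversine formula gives a central angle δ ≈ 1.111 rad (63.7°) between the endpoints.
Interpolate at f = 1/2 with slerp weights a = sin((1−f)δ)/sin δ ≈ 0.588, b = sin(fδ)/sin δ ≈ 0.588.
p = a·p₁ + b·p₂ ≈ (0.519, 0.541, 0.661); φ = arcsin(p_z) ≈ 41.40°, λ = atan2(p_y, p_x) ≈ 46.20°.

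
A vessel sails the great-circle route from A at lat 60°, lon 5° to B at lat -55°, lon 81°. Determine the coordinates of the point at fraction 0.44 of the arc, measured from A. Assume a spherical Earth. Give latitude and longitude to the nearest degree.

≈ lat 10°, lon 43°

Write both endpoints as unit vectors p₁, p₂ with components (cos φ cos λ, cos φ sin λ, sin φ).
The central angle between the endpoints is δ = arccos(p₁·p₂) ≈ 2.265 rad (129.8°).
Interpolate at f = 0.44 with slerp weights a = sin((1−f)δ)/sin δ ≈ 1.243, b = sin(fδ)/sin δ ≈ 1.093.
p = a·p₁ + b·p₂ ≈ (0.717, 0.673, 0.181); φ = arcsin(p_z) ≈ 10.42°, λ = atan2(p_y, p_x) ≈ 43.20°.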